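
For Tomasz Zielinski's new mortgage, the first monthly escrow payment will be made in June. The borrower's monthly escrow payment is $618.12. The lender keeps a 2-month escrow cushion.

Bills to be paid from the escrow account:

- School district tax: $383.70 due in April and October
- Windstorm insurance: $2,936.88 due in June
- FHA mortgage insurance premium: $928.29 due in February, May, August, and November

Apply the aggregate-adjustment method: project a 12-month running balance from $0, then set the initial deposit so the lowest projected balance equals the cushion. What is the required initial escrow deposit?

$3,555.00

Cushion = 2 × $618.12 = $1,236.24
Trial balance (start $0, +$618.12 each month, − disbursements):
  Jun: +$618.12 − $2,936.88 → -$2,318.76
  Jul: +$618.12 → -$1,700.64
  Aug: +$618.12 − $928.29 → -$2,010.81
  Sep: +$618.12 → -$1,392.69
  Oct: +$618.12 − $383.70 → -$1,158.27
  Nov: +$618.12 − $928.29 → -$1,468.44
  Dec: +$618.12 → -$850.32
  Jan: +$618.12 → -$232.20
  Feb: +$618.12 − $928.29 → -$542.37
  Mar: +$618.12 → $75.75
  Apr: +$618.12 − $383.70 → $310.17
  May: +$618.12 − $928.29 → $0.00
Lowest trial balance = -$2,318.76 (Jun)
Initial deposit = cushion − low point = $1,236.24 − (-$2,318.76) = $3,555.00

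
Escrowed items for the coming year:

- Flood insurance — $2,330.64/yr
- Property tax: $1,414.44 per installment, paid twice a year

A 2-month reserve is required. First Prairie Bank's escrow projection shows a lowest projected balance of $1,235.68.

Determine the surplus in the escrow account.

$375.76

Flood insurance — $2,330.64 annually
Property tax — $1,414.44 × 2 = $2,828.88 annually
Total annual escrow = $2,330.64 + $2,828.88 = $5,159.52
Monthly = $5,159.52 ÷ 12 = $429.96
Required reserve = 2 × $429.96 = $859.92
Surplus = $1,235.68 − $859.92 = $375.76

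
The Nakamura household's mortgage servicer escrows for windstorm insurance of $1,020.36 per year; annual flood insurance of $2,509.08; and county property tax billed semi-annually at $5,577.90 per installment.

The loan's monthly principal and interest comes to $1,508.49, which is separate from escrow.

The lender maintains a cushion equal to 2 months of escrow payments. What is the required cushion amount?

Windstorm insurance — $1,020.36
Flood insurance — $2,509.08
County property tax — $5,577.90 × 2 = $11,155.80
Annual escrow total = $14,685.24
Per month = $14,685.24 / 12 = $1,223.77
Required cushion = 2 × $1,223.77 = $2,447.54

$2,447.54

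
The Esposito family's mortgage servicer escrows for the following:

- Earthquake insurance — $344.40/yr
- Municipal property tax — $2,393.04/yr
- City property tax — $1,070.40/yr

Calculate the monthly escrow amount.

$317.32

Earthquake insurance: $344.40 annually
Municipal property tax: $2,393.04 annually
City property tax: $1,070.40 annually
Annual escrow total = $3,807.84
Base monthly escrow = $3,807.84 ÷ 12 = $317.32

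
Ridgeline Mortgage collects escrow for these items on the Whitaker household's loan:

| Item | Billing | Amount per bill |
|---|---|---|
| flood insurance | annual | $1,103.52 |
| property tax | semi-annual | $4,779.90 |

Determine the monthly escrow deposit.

Flood insurance — $1,103.52/yr
Property tax — $4,779.90 × 2 = $9,559.80/yr
Total per year = $10,663.32
Monthly = $10,663.32 / 12 = $888.61

$888.61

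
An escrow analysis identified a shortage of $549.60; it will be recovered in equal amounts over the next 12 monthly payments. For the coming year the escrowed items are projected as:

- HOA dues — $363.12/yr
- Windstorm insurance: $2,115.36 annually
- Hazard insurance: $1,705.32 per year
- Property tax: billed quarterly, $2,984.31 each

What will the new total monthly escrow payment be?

$1,389.22

HOA dues — $363.12/yr
Windstorm insurance — $2,115.36/yr
Hazard insurance — $1,705.32/yr
Property tax — $2,984.31 × 4 = $11,937.24/yr
Total per year = $16,121.04
Monthly = $16,121.04 / 12 = $1,343.42
Shortage per month = $549.60 / 12 = $45.80
New monthly escrow = $1,343.42 + $45.80 = $1,389.22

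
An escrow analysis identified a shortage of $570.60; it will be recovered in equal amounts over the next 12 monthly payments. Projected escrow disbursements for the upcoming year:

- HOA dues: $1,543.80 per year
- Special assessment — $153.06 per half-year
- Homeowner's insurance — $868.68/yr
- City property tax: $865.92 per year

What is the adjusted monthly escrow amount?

HOA dues — $1,543.80/yr
Special assessment — $153.06 × 2 = $306.12/yr
Homeowner's insurance — $868.68/yr
City property tax — $865.92/yr
Total annual escrow = $1,543.80 + $306.12 + $868.68 + $865.92 = $3,584.52
Base monthly escrow = $3,584.52 / 12 = $298.71
Shortage spread = $570.60 / 12 = $47.55/mo
New monthly escrow = $298.71 + $47.55 = $346.26

$346.26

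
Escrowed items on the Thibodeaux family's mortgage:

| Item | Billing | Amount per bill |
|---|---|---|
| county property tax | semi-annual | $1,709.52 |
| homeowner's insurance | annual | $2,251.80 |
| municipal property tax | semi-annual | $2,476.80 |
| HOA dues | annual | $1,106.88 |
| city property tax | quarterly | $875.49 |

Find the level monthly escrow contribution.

County property tax = $1,709.52 × 2 = $3,419.04 per year
Homeowner's insurance = $2,251.80 per year
Municipal property tax = $2,476.80 × 2 = $4,953.60 per year
HOA dues = $1,106.88 per year
City property tax = $875.49 × 4 = $3,501.96 per year
Annual escrow total = $15,233.28
Monthly escrow = $15,233.28 ÷ 12 = $1,269.44

$1,269.44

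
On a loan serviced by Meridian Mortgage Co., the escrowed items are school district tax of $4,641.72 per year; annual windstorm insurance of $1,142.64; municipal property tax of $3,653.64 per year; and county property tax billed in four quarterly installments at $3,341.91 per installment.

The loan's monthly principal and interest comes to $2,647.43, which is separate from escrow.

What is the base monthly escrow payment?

$1,900.47

School district tax — $4,641.72
Windstorm insurance — $1,142.64
Municipal property tax — $3,653.64
County property tax — $3,341.91 × 4 = $13,367.64
Yearly total = $4,641.72 + $1,142.64 + $3,653.64 + $13,367.64 = $22,805.64
Base monthly escrow = $22,805.64 ÷ 12 = $1,900.47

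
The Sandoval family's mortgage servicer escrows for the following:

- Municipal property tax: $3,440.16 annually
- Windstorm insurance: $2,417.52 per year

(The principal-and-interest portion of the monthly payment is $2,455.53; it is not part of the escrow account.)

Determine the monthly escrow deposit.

$488.14

Municipal property tax = $3,440.16 per year
Windstorm insurance = $2,417.52 per year
Total annual escrow = $3,440.16 + $2,417.52 = $5,857.68
Per month = $5,857.68 / 12 = $488.14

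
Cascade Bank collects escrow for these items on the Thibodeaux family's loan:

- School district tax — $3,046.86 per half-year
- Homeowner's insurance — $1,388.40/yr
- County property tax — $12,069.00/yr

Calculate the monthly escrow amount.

$1,629.26

School district tax: $3,046.86 × 2 = $6,093.72/yr
Homeowner's insurance: $1,388.40/yr
County property tax: $12,069.00/yr
Annual escrow total = $6,093.72 + $1,388.40 + $12,069.00 = $19,551.12
Base monthly escrow = $19,551.12 ÷ 12 = $1,629.26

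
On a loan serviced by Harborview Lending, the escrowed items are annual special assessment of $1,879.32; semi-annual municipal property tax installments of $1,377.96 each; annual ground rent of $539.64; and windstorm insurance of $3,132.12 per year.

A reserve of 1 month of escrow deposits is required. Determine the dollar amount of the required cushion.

$692.25

Special assessment = $1,879.32
Municipal property tax = $1,377.96 × 2 = $2,755.92
Ground rent = $539.64
Windstorm insurance = $3,132.12
Total annual escrow = $8,307.00
Base monthly escrow = $8,307.00 ÷ 12 = $692.25
Cushion = 1 × $692.25 = $692.25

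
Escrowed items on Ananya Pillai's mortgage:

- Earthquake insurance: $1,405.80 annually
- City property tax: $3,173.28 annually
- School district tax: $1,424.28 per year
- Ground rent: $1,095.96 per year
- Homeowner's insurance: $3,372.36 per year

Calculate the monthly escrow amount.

Earthquake insurance = $1,405.80 per year
City property tax = $3,173.28 per year
School district tax = $1,424.28 per year
Ground rent = $1,095.96 per year
Homeowner's insurance = $3,372.36 per year
Annual escrow total = $1,405.80 + $3,173.28 + $1,424.28 + $1,095.96 + $3,372.36 = $10,471.68
Monthly escrow = $10,471.68 / 12 = $872.64

$872.64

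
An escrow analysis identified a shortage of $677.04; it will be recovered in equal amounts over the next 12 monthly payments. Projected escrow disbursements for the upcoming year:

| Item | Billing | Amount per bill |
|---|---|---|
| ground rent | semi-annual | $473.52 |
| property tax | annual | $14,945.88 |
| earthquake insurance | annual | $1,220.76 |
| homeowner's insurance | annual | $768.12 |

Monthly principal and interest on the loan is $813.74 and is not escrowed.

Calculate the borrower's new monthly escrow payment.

$1,546.57

Ground rent: $473.52 × 2 = $947.04 per year
Property tax: $14,945.88 per year
Earthquake insurance: $1,220.76 per year
Homeowner's insurance: $768.12 per year
Total per year = $17,881.80
Monthly escrow = $17,881.80 ÷ 12 = $1,490.15
Shortage spread = $677.04 ÷ 12 = $56.42/mo
Adjusted monthly = $1,490.15 + $56.42 = $1,546.57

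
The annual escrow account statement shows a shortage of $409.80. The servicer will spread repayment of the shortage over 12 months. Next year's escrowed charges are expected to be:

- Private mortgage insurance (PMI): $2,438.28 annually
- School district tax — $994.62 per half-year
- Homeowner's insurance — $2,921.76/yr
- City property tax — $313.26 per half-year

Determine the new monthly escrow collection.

$698.80

Private mortgage insurance (PMI) = $2,438.28
School district tax = $994.62 × 2 = $1,989.24
Homeowner's insurance = $2,921.76
City property tax = $313.26 × 2 = $626.52
Combined annual = $7,975.80
Monthly escrow = $7,975.80 ÷ 12 = $664.65
Shortage spread = $409.80 / 12 = $34.15/mo
Adjusted monthly = $664.65 + $34.15 = $698.80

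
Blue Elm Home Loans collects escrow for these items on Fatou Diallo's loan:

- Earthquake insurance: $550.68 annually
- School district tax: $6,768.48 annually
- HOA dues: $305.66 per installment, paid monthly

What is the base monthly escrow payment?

Earthquake insurance = $550.68 per year
School district tax = $6,768.48 per year
HOA dues = $305.66 × 12 = $3,667.92 per year
Yearly total = $10,987.08
Base monthly escrow = $10,987.08 / 12 = $915.59

$915.59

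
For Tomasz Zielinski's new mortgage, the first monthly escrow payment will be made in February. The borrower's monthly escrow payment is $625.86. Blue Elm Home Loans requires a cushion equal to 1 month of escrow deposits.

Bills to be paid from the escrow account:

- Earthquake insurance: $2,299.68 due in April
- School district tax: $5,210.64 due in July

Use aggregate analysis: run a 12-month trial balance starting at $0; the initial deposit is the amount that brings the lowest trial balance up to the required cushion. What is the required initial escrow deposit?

Cushion = 1 × $625.86 = $625.86
Trial balance (start $0, +$625.86 each month, − disbursements):
  Feb: +$625.86 → $625.86
  Mar: +$625.86 → $1,251.72
  Apr: +$625.86 − $2,299.68 → -$422.10
  May: +$625.86 → $203.76
  Jun: +$625.86 → $829.62
  Jul: +$625.86 − $5,210.64 → -$3,755.16
  Aug: +$625.86 → -$3,129.30
  Sep: +$625.86 → -$2,503.44
  Oct: +$625.86 → -$1,877.58
  Nov: +$625.86 → -$1,251.72
  Dec: +$625.86 → -$625.86
  Jan: +$625.86 → $0.00
Lowest trial balance = -$3,755.16 (Jul)
Initial deposit = cushion − low point = $625.86 − (-$3,755.16) = $4,381.02

$4,381.02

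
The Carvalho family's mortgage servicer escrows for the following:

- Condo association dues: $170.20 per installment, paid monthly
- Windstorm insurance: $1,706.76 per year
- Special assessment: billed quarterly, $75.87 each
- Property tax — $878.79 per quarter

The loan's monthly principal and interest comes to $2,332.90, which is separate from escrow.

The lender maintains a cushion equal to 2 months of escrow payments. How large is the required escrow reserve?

$1,261.30

Condo association dues: $170.20 × 12 = $2,042.40 annually
Windstorm insurance: $1,706.76 annually
Special assessment: $75.87 × 4 = $303.48 annually
Property tax: $878.79 × 4 = $3,515.16 annually
Annual escrow total = $2,042.40 + $1,706.76 + $303.48 + $3,515.16 = $7,567.80
Per month = $7,567.80 ÷ 12 = $630.65
Required cushion = 2 × $630.65 = $1,261.30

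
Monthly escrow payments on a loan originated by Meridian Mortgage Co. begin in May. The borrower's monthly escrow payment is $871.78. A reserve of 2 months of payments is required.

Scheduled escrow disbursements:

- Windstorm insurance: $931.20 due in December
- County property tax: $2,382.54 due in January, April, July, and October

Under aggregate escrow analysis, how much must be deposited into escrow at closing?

$1,976.36

Cushion = 2 × $871.78 = $1,743.56
Trial balance (start $0, +$871.78 each month, − disbursements):
  May: +$871.78 → $871.78
  Jun: +$871.78 → $1,743.56
  Jul: +$871.78 − $2,382.54 → $232.80
  Aug: +$871.78 → $1,104.58
  Sep: +$871.78 → $1,976.36
  Oct: +$871.78 − $2,382.54 → $465.60
  Nov: +$871.78 → $1,337.38
  Dec: +$871.78 − $931.20 → $1,277.96
  Jan: +$871.78 − $2,382.54 → -$232.80
  Feb: +$871.78 → $638.98
  Mar: +$871.78 → $1,510.76
  Apr: +$871.78 − $2,382.54 → $0.00
Lowest trial balance = -$232.80 (Jan)
Initial deposit = cushion − low point = $1,743.56 − (-$232.80) = $1,976.36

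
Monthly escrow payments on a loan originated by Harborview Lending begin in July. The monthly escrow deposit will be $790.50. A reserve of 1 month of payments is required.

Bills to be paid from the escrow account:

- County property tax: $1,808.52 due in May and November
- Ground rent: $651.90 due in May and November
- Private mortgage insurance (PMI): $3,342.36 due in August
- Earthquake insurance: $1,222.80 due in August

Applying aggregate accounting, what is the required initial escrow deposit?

$3,863.58

Cushion = 1 × $790.50 = $790.50
Trial balance (start $0, +$790.50 each month, − disbursements):
  Jul: +$790.50 → $790.50
  Aug: +$790.50 − $4,565.16 → -$2,984.16
  Sep: +$790.50 → -$2,193.66
  Oct: +$790.50 → -$1,403.16
  Nov: +$790.50 − $2,460.42 → -$3,073.08
  Dec: +$790.50 → -$2,282.58
  Jan: +$790.50 → -$1,492.08
  Feb: +$790.50 → -$701.58
  Mar: +$790.50 → $88.92
  Apr: +$790.50 → $879.42
  May: +$790.50 − $2,460.42 → -$790.50
  Jun: +$790.50 → $0.00
Lowest trial balance = -$3,073.08 (Nov)
Initial deposit = cushion − low point = $790.50 − (-$3,073.08) = $3,863.58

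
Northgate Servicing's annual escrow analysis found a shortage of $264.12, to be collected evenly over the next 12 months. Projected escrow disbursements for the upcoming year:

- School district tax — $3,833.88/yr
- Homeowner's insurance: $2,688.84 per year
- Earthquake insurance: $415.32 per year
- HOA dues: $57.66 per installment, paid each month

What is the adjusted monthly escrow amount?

School district tax — $3,833.88
Homeowner's insurance — $2,688.84
Earthquake insurance — $415.32
HOA dues — $57.66 × 12 = $691.92
Combined annual = $3,833.88 + $2,688.84 + $415.32 + $691.92 = $7,629.96
Monthly = $7,629.96 ÷ 12 = $635.83
Shortage per month = $264.12 ÷ 12 = $22.01
Adjusted monthly = $635.83 + $22.01 = $657.84

$657.84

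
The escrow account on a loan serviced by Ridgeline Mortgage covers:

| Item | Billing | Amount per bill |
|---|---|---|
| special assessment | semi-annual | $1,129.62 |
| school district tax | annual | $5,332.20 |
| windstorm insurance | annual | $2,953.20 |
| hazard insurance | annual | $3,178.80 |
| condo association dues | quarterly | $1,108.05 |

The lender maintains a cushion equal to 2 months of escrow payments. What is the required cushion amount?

$3,025.94

Special assessment: $1,129.62 × 2 = $2,259.24 per year
School district tax: $5,332.20 per year
Windstorm insurance: $2,953.20 per year
Hazard insurance: $3,178.80 per year
Condo association dues: $1,108.05 × 4 = $4,432.20 per year
Combined annual = $2,259.24 + $5,332.20 + $2,953.20 + $3,178.80 + $4,432.20 = $18,155.64
Per month = $18,155.64 ÷ 12 = $1,512.97
Cushion = 2 × $1,512.97 = $3,025.94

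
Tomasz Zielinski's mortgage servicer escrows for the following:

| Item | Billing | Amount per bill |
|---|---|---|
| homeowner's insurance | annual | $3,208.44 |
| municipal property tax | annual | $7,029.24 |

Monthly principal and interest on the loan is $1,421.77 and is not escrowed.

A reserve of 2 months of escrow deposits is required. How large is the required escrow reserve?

$1,706.28

Homeowner's insurance: $3,208.44/yr
Municipal property tax: $7,029.24/yr
Total per year = $10,237.68
Base monthly escrow = $10,237.68 / 12 = $853.14
Required cushion = 2 × $853.14 = $1,706.28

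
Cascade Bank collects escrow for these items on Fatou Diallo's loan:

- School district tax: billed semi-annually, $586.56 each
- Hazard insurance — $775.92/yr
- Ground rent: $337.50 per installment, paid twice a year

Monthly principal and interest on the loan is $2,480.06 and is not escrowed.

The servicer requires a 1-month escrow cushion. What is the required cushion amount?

School district tax: $586.56 × 2 = $1,173.12
Hazard insurance: $775.92
Ground rent: $337.50 × 2 = $675.00
Annual escrow total = $2,624.04
Monthly escrow = $2,624.04 ÷ 12 = $218.67
Required cushion = 1 × $218.67 = $218.67

$218.67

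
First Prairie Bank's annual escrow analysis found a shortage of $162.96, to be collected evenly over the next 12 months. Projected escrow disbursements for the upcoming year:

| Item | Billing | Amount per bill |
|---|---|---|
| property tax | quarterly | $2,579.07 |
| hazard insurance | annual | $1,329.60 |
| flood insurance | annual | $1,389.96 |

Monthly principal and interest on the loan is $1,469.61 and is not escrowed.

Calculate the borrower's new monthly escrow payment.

$1,099.90

Property tax = $2,579.07 × 4 = $10,316.28
Hazard insurance = $1,329.60
Flood insurance = $1,389.96
Yearly total = $10,316.28 + $1,329.60 + $1,389.96 = $13,035.84
Base monthly escrow = $13,035.84 ÷ 12 = $1,086.32
Monthly shortage recovery: $162.96 / 12 = $13.58
Adjusted monthly = $1,086.32 + $13.58 = $1,099.90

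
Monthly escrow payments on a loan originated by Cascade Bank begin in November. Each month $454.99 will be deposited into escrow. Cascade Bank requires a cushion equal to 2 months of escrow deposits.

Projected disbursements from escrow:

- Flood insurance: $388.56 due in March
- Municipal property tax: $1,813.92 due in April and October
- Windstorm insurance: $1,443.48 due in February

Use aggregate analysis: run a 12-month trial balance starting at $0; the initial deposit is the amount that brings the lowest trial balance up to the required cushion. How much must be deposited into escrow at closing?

$1,826.00

Cushion = 2 × $454.99 = $909.98
Trial balance (start $0, +$454.99 each month, − disbursements):
  Nov: +$454.99 → $454.99
  Dec: +$454.99 → $909.98
  Jan: +$454.99 → $1,364.97
  Feb: +$454.99 − $1,443.48 → $376.48
  Mar: +$454.99 − $388.56 → $442.91
  Apr: +$454.99 − $1,813.92 → -$916.02
  May: +$454.99 → -$461.03
  Jun: +$454.99 → -$6.04
  Jul: +$454.99 → $448.95
  Aug: +$454.99 → $903.94
  Sep: +$454.99 → $1,358.93
  Oct: +$454.99 − $1,813.92 → $0.00
Lowest trial balance = -$916.02 (Apr)
Initial deposit = cushion − low point = $909.98 − (-$916.02) = $1,826.00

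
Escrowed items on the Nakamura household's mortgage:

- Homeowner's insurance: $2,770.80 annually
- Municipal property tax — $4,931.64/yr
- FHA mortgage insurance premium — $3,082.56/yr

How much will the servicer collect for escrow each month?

Homeowner's insurance = $2,770.80 annually
Municipal property tax = $4,931.64 annually
FHA mortgage insurance premium = $3,082.56 annually
Combined annual = $10,785.00
Monthly escrow = $10,785.00 / 12 = $898.75

$898.75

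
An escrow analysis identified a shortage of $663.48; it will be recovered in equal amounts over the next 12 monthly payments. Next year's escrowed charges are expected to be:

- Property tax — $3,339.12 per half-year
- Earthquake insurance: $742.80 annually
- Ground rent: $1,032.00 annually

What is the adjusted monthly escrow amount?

Property tax = $3,339.12 × 2 = $6,678.24/yr
Earthquake insurance = $742.80/yr
Ground rent = $1,032.00/yr
Total annual escrow = $8,453.04
Per month = $8,453.04 ÷ 12 = $704.42
Shortage spread = $663.48 / 12 = $55.29/mo
New monthly escrow = $704.42 + $55.29 = $759.71

$759.71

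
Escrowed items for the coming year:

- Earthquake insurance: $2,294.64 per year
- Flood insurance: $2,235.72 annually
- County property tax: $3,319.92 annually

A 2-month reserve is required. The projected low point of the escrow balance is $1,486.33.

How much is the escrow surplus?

Earthquake insurance — $2,294.64 per year
Flood insurance — $2,235.72 per year
County property tax — $3,319.92 per year
Annual escrow total = $2,294.64 + $2,235.72 + $3,319.92 = $7,850.28
Base monthly escrow = $7,850.28 ÷ 12 = $654.19
Required cushion = 2 × $654.19 = $1,308.38
Surplus = $1,486.33 − $1,308.38 = $177.95

$177.95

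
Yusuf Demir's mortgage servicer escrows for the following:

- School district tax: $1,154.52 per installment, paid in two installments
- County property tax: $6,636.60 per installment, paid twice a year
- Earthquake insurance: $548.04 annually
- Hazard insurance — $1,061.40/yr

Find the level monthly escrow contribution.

$1,432.64

School district tax — $1,154.52 × 2 = $2,309.04/yr
County property tax — $6,636.60 × 2 = $13,273.20/yr
Earthquake insurance — $548.04/yr
Hazard insurance — $1,061.40/yr
Annual escrow total = $17,191.68
Base monthly escrow = $17,191.68 ÷ 12 = $1,432.64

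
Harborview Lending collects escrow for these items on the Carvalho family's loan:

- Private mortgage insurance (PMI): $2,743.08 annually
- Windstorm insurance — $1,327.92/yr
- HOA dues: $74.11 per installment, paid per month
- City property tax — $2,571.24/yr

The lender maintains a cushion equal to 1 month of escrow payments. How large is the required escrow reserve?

$627.63

Private mortgage insurance (PMI): $2,743.08/yr
Windstorm insurance: $1,327.92/yr
HOA dues: $74.11 × 12 = $889.32/yr
City property tax: $2,571.24/yr
Yearly total = $7,531.56
Monthly = $7,531.56 / 12 = $627.63
Cushion = 1 × $627.63 = $627.63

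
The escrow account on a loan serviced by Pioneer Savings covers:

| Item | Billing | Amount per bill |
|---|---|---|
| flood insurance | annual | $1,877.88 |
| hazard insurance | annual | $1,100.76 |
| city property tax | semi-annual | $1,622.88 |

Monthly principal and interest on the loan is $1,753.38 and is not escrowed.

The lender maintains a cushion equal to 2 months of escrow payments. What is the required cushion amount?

$1,037.40

Flood insurance: $1,877.88/yr
Hazard insurance: $1,100.76/yr
City property tax: $1,622.88 × 2 = $3,245.76/yr
Yearly total = $1,877.88 + $1,100.76 + $3,245.76 = $6,224.40
Base monthly escrow = $6,224.40 ÷ 12 = $518.70
Reserve = 2 × $518.70 = $1,037.40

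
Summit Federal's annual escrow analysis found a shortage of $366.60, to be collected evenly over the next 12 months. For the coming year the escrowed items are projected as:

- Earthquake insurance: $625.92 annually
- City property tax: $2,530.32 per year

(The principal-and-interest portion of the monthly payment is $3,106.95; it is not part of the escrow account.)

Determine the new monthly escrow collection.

Earthquake insurance: $625.92
City property tax: $2,530.32
Yearly total = $625.92 + $2,530.32 = $3,156.24
Monthly escrow = $3,156.24 / 12 = $263.02
Shortage per month = $366.60 ÷ 12 = $30.55
Adjusted monthly = $263.02 + $30.55 = $293.57

$293.57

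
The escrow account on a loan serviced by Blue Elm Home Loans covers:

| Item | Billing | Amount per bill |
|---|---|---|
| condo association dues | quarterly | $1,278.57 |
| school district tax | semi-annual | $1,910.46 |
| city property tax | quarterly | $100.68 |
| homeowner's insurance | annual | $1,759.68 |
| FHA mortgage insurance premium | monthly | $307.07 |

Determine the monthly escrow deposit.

Condo association dues — $1,278.57 × 4 = $5,114.28 per year
School district tax — $1,910.46 × 2 = $3,820.92 per year
City property tax — $100.68 × 4 = $402.72 per year
Homeowner's insurance — $1,759.68 per year
FHA mortgage insurance premium — $307.07 × 12 = $3,684.84 per year
Combined annual = $5,114.28 + $3,820.92 + $402.72 + $1,759.68 + $3,684.84 = $14,782.44
Monthly escrow = $14,782.44 ÷ 12 = $1,231.87

$1,231.87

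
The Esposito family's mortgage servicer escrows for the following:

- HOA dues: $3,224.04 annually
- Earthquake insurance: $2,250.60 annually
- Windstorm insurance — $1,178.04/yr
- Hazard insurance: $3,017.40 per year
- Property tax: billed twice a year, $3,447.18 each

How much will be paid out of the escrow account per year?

HOA dues — $3,224.04 annually
Earthquake insurance — $2,250.60 annually
Windstorm insurance — $1,178.04 annually
Hazard insurance — $3,017.40 annually
Property tax — $3,447.18 × 2 = $6,894.36 annually
Total annual escrow = $16,564.44

$16,564.44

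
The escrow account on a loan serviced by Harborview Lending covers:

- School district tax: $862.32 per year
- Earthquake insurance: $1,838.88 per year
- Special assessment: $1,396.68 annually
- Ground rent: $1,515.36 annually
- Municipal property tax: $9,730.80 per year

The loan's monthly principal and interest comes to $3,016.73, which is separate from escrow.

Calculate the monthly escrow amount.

School district tax = $862.32 per year
Earthquake insurance = $1,838.88 per year
Special assessment = $1,396.68 per year
Ground rent = $1,515.36 per year
Municipal property tax = $9,730.80 per year
Total per year = $862.32 + $1,838.88 + $1,396.68 + $1,515.36 + $9,730.80 = $15,344.04
Monthly escrow = $15,344.04 / 12 = $1,278.67

$1,278.67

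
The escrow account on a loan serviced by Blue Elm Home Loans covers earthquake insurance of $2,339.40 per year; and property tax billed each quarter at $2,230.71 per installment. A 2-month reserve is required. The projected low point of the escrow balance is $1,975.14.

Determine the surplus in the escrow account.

$98.10

Earthquake insurance: $2,339.40
Property tax: $2,230.71 × 4 = $8,922.84
Total per year = $11,262.24
Per month = $11,262.24 / 12 = $938.52
Required cushion = 2 × $938.52 = $1,877.04
Surplus = $1,975.14 − $1,877.04 = $98.10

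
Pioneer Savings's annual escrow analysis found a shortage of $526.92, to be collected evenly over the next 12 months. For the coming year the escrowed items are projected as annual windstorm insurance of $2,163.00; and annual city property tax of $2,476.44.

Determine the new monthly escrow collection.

Windstorm insurance = $2,163.00 annually
City property tax = $2,476.44 annually
Combined annual = $4,639.44
Monthly = $4,639.44 ÷ 12 = $386.62
Shortage per month = $526.92 ÷ 12 = $43.91
Adjusted monthly = $386.62 + $43.91 = $430.53

$430.53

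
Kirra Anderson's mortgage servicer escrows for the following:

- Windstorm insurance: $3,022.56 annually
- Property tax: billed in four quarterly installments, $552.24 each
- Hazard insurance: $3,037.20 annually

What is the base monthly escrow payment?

$689.06

Windstorm insurance — $3,022.56/yr
Property tax — $552.24 × 4 = $2,208.96/yr
Hazard insurance — $3,037.20/yr
Total per year = $8,268.72
Monthly = $8,268.72 ÷ 12 = $689.06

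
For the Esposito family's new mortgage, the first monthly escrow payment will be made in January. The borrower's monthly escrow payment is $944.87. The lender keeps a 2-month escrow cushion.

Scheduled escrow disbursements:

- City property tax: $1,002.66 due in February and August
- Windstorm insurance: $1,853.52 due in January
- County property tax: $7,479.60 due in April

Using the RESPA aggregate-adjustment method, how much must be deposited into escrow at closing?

$8,446.04

Cushion = 2 × $944.87 = $1,889.74
Trial balance (start $0, +$944.87 each month, − disbursements):
  Jan: +$944.87 − $1,853.52 → -$908.65
  Feb: +$944.87 − $1,002.66 → -$966.44
  Mar: +$944.87 → -$21.57
  Apr: +$944.87 − $7,479.60 → -$6,556.30
  May: +$944.87 → -$5,611.43
  Jun: +$944.87 → -$4,666.56
  Jul: +$944.87 → -$3,721.69
  Aug: +$944.87 − $1,002.66 → -$3,779.48
  Sep: +$944.87 → -$2,834.61
  Oct: +$944.87 → -$1,889.74
  Nov: +$944.87 → -$944.87
  Dec: +$944.87 → $0.00
Lowest trial balance = -$6,556.30 (Apr)
Initial deposit = cushion − low point = $1,889.74 − (-$6,556.30) = $8,446.04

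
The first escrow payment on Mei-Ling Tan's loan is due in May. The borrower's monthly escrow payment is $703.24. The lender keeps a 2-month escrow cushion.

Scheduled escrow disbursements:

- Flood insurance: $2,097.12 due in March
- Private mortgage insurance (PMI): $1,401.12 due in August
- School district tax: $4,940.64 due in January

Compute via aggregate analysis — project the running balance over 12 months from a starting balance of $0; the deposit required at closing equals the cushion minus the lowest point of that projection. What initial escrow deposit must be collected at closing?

$2,109.72

Cushion = 2 × $703.24 = $1,406.48
Trial balance (start $0, +$703.24 each month, − disbursements):
  May: +$703.24 → $703.24
  Jun: +$703.24 → $1,406.48
  Jul: +$703.24 → $2,109.72
  Aug: +$703.24 − $1,401.12 → $1,411.84
  Sep: +$703.24 → $2,115.08
  Oct: +$703.24 → $2,818.32
  Nov: +$703.24 → $3,521.56
  Dec: +$703.24 → $4,224.80
  Jan: +$703.24 − $4,940.64 → -$12.60
  Feb: +$703.24 → $690.64
  Mar: +$703.24 − $2,097.12 → -$703.24
  Apr: +$703.24 → $0.00
Lowest trial balance = -$703.24 (Mar)
Initial deposit = cushion − low point = $1,406.48 − (-$703.24) = $2,109.72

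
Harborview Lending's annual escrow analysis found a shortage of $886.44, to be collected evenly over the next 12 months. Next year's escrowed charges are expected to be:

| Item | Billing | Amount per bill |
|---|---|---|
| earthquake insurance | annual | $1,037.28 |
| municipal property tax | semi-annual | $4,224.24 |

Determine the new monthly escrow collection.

Earthquake insurance: $1,037.28/yr
Municipal property tax: $4,224.24 × 2 = $8,448.48/yr
Yearly total = $9,485.76
Monthly = $9,485.76 ÷ 12 = $790.48
Monthly shortage recovery: $886.44 / 12 = $73.87
Adjusted monthly = $790.48 + $73.87 = $864.35

$864.35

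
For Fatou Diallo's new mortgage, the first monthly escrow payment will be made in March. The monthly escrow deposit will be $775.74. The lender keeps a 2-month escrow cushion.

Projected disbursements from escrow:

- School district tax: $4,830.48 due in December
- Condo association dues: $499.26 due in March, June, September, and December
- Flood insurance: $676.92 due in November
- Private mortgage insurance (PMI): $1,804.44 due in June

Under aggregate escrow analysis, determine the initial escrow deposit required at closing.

$3,102.96

Cushion = 2 × $775.74 = $1,551.48
Trial balance (start $0, +$775.74 each month, − disbursements):
  Mar: +$775.74 − $499.26 → $276.48
  Apr: +$775.74 → $1,052.22
  May: +$775.74 → $1,827.96
  Jun: +$775.74 − $2,303.70 → $300.00
  Jul: +$775.74 → $1,075.74
  Aug: +$775.74 → $1,851.48
  Sep: +$775.74 − $499.26 → $2,127.96
  Oct: +$775.74 → $2,903.70
  Nov: +$775.74 − $676.92 → $3,002.52
  Dec: +$775.74 − $5,329.74 → -$1,551.48
  Jan: +$775.74 → -$775.74
  Feb: +$775.74 → $0.00
Lowest trial balance = -$1,551.48 (Dec)
Initial deposit = cushion − low point = $1,551.48 − (-$1,551.48) = $3,102.96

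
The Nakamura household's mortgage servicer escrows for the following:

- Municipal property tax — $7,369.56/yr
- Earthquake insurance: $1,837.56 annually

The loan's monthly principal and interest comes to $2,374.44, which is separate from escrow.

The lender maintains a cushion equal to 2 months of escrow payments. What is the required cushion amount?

Municipal property tax — $7,369.56
Earthquake insurance — $1,837.56
Annual escrow total = $7,369.56 + $1,837.56 = $9,207.12
Per month = $9,207.12 / 12 = $767.26
Cushion = 2 × $767.26 = $1,534.52

$1,534.52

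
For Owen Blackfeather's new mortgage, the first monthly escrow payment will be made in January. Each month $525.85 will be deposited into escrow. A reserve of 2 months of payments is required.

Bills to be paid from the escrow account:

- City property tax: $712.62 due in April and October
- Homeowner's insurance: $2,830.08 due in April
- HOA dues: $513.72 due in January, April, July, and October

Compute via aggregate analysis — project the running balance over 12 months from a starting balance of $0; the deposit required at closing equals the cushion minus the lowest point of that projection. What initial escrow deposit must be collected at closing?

$3,518.44

Cushion = 2 × $525.85 = $1,051.70
Trial balance (start $0, +$525.85 each month, − disbursements):
  Jan: +$525.85 − $513.72 → $12.13
  Feb: +$525.85 → $537.98
  Mar: +$525.85 → $1,063.83
  Apr: +$525.85 − $4,056.42 → -$2,466.74
  May: +$525.85 → -$1,940.89
  Jun: +$525.85 → -$1,415.04
  Jul: +$525.85 − $513.72 → -$1,402.91
  Aug: +$525.85 → -$877.06
  Sep: +$525.85 → -$351.21
  Oct: +$525.85 − $1,226.34 → -$1,051.70
  Nov: +$525.85 → -$525.85
  Dec: +$525.85 → $0.00
Lowest trial balance = -$2,466.74 (Apr)
Initial deposit = cushion − low point = $1,051.70 − (-$2,466.74) = $3,518.44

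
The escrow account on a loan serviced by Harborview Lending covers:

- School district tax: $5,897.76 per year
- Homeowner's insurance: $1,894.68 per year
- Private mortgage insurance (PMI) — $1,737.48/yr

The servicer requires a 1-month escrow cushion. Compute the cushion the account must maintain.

$794.16

School district tax: $5,897.76 per year
Homeowner's insurance: $1,894.68 per year
Private mortgage insurance (PMI): $1,737.48 per year
Annual escrow total = $5,897.76 + $1,894.68 + $1,737.48 = $9,529.92
Monthly = $9,529.92 / 12 = $794.16
Required cushion = 1 × $794.16 = $794.16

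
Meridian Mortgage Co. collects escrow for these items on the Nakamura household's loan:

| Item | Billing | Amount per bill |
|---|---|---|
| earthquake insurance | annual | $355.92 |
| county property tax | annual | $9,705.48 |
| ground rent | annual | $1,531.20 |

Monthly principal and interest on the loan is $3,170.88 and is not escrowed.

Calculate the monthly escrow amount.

Earthquake insurance: $355.92 annually
County property tax: $9,705.48 annually
Ground rent: $1,531.20 annually
Yearly total = $355.92 + $9,705.48 + $1,531.20 = $11,592.60
Base monthly escrow = $11,592.60 / 12 = $966.05

$966.05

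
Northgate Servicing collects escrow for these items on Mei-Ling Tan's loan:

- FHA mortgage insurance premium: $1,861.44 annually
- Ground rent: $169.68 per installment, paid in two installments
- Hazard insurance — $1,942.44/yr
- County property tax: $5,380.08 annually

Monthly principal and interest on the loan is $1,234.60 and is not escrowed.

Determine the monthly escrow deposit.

$793.61

FHA mortgage insurance premium — $1,861.44 per year
Ground rent — $169.68 × 2 = $339.36 per year
Hazard insurance — $1,942.44 per year
County property tax — $5,380.08 per year
Total annual escrow = $1,861.44 + $339.36 + $1,942.44 + $5,380.08 = $9,523.32
Monthly = $9,523.32 ÷ 12 = $793.61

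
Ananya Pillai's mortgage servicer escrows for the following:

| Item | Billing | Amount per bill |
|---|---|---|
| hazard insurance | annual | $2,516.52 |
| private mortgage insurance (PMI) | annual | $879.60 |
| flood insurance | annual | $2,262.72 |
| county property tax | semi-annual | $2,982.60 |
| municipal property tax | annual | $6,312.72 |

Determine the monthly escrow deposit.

$1,494.73

Hazard insurance = $2,516.52/yr
Private mortgage insurance (PMI) = $879.60/yr
Flood insurance = $2,262.72/yr
County property tax = $2,982.60 × 2 = $5,965.20/yr
Municipal property tax = $6,312.72/yr
Combined annual = $2,516.52 + $879.60 + $2,262.72 + $5,965.20 + $6,312.72 = $17,936.76
Monthly = $17,936.76 ÷ 12 = $1,494.73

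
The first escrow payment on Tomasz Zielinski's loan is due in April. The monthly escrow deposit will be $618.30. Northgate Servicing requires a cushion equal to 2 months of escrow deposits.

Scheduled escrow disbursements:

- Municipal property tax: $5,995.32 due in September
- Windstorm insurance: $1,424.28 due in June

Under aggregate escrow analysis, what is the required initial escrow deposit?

$4,946.40

Cushion = 2 × $618.30 = $1,236.60
Trial balance (start $0, +$618.30 each month, − disbursements):
  Apr: +$618.30 → $618.30
  May: +$618.30 → $1,236.60
  Jun: +$618.30 − $1,424.28 → $430.62
  Jul: +$618.30 → $1,048.92
  Aug: +$618.30 → $1,667.22
  Sep: +$618.30 − $5,995.32 → -$3,709.80
  Oct: +$618.30 → -$3,091.50
  Nov: +$618.30 → -$2,473.20
  Dec: +$618.30 → -$1,854.90
  Jan: +$618.30 → -$1,236.60
  Feb: +$618.30 → -$618.30
  Mar: +$618.30 → $0.00
Lowest trial balance = -$3,709.80 (Sep)
Initial deposit = cushion − low point = $1,236.60 − (-$3,709.80) = $4,946.40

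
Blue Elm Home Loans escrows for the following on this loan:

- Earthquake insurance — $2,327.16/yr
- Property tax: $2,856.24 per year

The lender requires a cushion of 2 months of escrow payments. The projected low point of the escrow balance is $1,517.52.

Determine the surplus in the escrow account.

$653.62

Earthquake insurance: $2,327.16 per year
Property tax: $2,856.24 per year
Total annual escrow = $5,183.40
Monthly escrow = $5,183.40 ÷ 12 = $431.95
Required reserve = 2 × $431.95 = $863.90
Excess over cushion: $1,517.52 − $863.90 = $653.62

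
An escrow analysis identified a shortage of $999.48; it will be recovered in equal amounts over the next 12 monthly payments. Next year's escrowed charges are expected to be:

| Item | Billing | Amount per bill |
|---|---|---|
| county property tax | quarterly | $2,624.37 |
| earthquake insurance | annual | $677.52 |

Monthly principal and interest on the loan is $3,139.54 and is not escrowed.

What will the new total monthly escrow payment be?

County property tax — $2,624.37 × 4 = $10,497.48 annually
Earthquake insurance — $677.52 annually
Yearly total = $10,497.48 + $677.52 = $11,175.00
Monthly = $11,175.00 ÷ 12 = $931.25
Shortage spread = $999.48 ÷ 12 = $83.29/mo
Adjusted monthly = $931.25 + $83.29 = $1,014.54

$1,014.54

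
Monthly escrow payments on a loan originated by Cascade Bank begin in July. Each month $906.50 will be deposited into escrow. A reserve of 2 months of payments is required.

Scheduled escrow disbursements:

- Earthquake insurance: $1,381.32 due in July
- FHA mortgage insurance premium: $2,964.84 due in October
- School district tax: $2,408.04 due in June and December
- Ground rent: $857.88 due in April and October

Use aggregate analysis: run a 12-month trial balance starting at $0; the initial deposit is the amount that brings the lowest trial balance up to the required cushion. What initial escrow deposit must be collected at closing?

$3,986.08

Cushion = 2 × $906.50 = $1,813.00
Trial balance (start $0, +$906.50 each month, − disbursements):
  Jul: +$906.50 − $1,381.32 → -$474.82
  Aug: +$906.50 → $431.68
  Sep: +$906.50 → $1,338.18
  Oct: +$906.50 − $3,822.72 → -$1,578.04
  Nov: +$906.50 → -$671.54
  Dec: +$906.50 − $2,408.04 → -$2,173.08
  Jan: +$906.50 → -$1,266.58
  Feb: +$906.50 → -$360.08
  Mar: +$906.50 → $546.42
  Apr: +$906.50 − $857.88 → $595.04
  May: +$906.50 → $1,501.54
  Jun: +$906.50 − $2,408.04 → $0.00
Lowest trial balance = -$2,173.08 (Dec)
Initial deposit = cushion − low point = $1,813.00 − (-$2,173.08) = $3,986.08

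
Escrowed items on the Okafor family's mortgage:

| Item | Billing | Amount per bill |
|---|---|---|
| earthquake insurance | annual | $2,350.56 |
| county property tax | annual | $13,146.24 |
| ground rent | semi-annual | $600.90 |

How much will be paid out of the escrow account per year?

$16,698.60

Earthquake insurance: $2,350.56/yr
County property tax: $13,146.24/yr
Ground rent: $600.90 × 2 = $1,201.80/yr
Annual escrow total = $2,350.56 + $13,146.24 + $1,201.80 = $16,698.60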